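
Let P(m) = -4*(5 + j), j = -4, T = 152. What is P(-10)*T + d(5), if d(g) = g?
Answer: -603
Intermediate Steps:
P(m) = -4 (P(m) = -4*(5 - 4) = -4*1 = -4)
P(-10)*T + d(5) = -4*152 + 5 = -608 + 5 = -603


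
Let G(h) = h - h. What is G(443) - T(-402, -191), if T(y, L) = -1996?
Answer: 1996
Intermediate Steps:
G(h) = 0
G(443) - T(-402, -191) = 0 - 1*(-1996) = 0 + 1996 = 1996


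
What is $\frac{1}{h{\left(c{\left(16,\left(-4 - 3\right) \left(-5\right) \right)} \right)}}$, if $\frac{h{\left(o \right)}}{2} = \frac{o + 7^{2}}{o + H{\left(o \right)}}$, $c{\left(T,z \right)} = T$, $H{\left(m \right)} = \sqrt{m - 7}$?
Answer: $\frac{19}{130} \approx 0.14615$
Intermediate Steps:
$H{\left(m \right)} = \sqrt{-7 + m}$
$h{\left(o \right)} = \frac{2 \left(49 + o\right)}{o + \sqrt{-7 + o}}$ ($h{\left(o \right)} = 2 \frac{o + 7^{2}}{o + \sqrt{-7 + o}} = 2 \frac{o + 49}{o + \sqrt{-7 + o}} = 2 \frac{49 + o}{o + \sqrt{-7 + o}} = \frac{2 \left(49 + o\right)}{o + \sqrt{-7 + o}}$)
$\frac{1}{h{\left(c{\left(16,\left(-4 - 3\right) \left(-5\right) \right)} \right)}} = \frac{1}{2 \frac{1}{16 + \sqrt{-7 + 16}} \left(49 + 16\right)} = \frac{1}{2 \frac{1}{16 + \sqrt{9}} \cdot 65} = \frac{1}{2 \frac{1}{16 + 3} \cdot 65} = \frac{1}{2 \cdot \frac{1}{19} \cdot 65} = \frac{1}{\frac{130}{19}} = \frac{19}{130}$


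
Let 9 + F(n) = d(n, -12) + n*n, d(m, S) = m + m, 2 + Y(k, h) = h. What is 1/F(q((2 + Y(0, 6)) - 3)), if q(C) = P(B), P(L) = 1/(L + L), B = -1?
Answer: -4/39 ≈ -0.10256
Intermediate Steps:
Y(k, h) = -2 + h
P(L) = 1/(2*L)
q(C) = -½ (q(C) = (½)/(-1) = (½)*(-1) = -½)
d(m, S) = 2*m
F(n) = -9 + n² + 2*n (F(n) = -9 + (2*n + n*n) = -9 + (2*n + n²) = -9 + (n² + 2*n) = -9 + n² + 2*n)
1/F(q((2 + Y(0, 6)) - 3)) = 1/(-9 + (-½)² + 2*(-½)) = 1/(-9 + ¼ - 1) = 1/(-39/4) = -4/39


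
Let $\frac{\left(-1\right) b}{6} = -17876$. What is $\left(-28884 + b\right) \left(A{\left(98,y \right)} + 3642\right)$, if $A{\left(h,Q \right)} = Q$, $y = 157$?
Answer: $297735228$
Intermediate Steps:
$b = 107256$ ($b = \left(-6\right) \left(-17876\right) = 107256$)
$\left(-28884 + b\right) \left(A{\left(98,y \right)} + 3642\right) = \left(-28884 + 107256\right) \left(157 + 3642\right) = 78372 \cdot 3799 = 297735228$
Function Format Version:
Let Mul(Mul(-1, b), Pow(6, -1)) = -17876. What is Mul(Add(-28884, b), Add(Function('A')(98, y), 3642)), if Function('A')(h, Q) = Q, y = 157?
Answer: 297735228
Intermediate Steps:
b = 107256 (b = Mul(-6, -17876) = 107256)
Mul(Add(-28884, b), Add(Function('A')(98, y), 3642)) = Mul(Add(-28884, 107256), Add(157, 3642)) = Mul(78372, 3799) = 297735228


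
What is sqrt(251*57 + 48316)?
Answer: sqrt(62623) ≈ 250.25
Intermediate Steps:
sqrt(251*57 + 48316) = sqrt(14307 + 48316) = sqrt(62623)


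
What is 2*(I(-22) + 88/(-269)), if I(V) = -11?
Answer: -6094/269 ≈ -22.654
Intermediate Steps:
2*(I(-22) + 88/(-269)) = 2*(-11 + 88/(-269)) = 2*(-11 + 88*(-1/269)) = 2*(-11 - 88/269) = 2*(-3047/269) = -6094/269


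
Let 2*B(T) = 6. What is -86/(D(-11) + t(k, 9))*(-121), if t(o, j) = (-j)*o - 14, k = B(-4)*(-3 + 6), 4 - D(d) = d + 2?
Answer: -5203/41 ≈ -126.90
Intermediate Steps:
D(d) = 2 - d (D(d) = 4 - (d + 2) = 4 - (2 + d) = 4 + (-2 - d) = 2 - d)
B(T) = 3 (B(T) = (½)*6 = 3)
k = 9 (k = 3*(-3 + 6) = 3*3 = 9)
t(o, j) = -14 - j*o (t(o, j) = -j*o - 14 = -14 - j*o)
-86/(D(-11) + t(k, 9))*(-121) = -86/((2 - 1*(-11)) + (-14 - 1*9*9))*(-121) = -86/((2 + 11) + (-14 - 81))*(-121) = -86/(13 - 95)*(-121) = -86/(-82)*(-121) = -86*(-1/82)*(-121) = (43/41)*(-121) = -5203/41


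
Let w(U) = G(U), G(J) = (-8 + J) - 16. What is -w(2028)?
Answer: -2004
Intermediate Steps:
G(J) = -24 + J
w(U) = -24 + U
-w(2028) = -(-24 + 2028) = -1*2004 = -2004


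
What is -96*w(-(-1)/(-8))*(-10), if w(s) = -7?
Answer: -6720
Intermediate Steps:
-96*w(-(-1)/(-8))*(-10) = -96*(-7)*(-10) = 672*(-10) = -6720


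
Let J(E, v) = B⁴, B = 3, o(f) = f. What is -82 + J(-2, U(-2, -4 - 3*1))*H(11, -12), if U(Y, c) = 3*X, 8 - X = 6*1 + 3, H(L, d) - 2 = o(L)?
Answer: 971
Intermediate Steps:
H(L, d) = 2 + L
X = -1 (X = 8 - (6*1 + 3) = 8 - (6 + 3) = 8 - 1*9 = 8 - 9 = -1)
U(Y, c) = -3 (U(Y, c) = 3*(-1) = -3)
J(E, v) = 81 (J(E, v) = 3⁴ = 81)
-82 + J(-2, U(-2, -4 - 3*1))*H(11, -12) = -82 + 81*(2 + 11) = -82 + 81*13 = -82 + 1053 = 971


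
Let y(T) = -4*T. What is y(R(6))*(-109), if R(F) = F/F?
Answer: 436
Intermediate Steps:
R(F) = 1
y(R(6))*(-109) = -4*1*(-109) = -4*(-109) = 436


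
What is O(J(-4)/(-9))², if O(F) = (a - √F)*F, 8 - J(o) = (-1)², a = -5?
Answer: 10682/729 + 490*I*√7/243 ≈ 14.653 + 5.3351*I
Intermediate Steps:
J(o) = 7 (J(o) = 8 - 1*(-1)² = 8 - 1*1 = 8 - 1 = 7)
O(F) = F*(-5 - √F) (O(F) = (-5 - √F)*F = F*(-5 - √F))
O(J(-4)/(-9))² = (-(7/(-9))^(3/2) - 35/(-9))² = (-(7*(-⅑))^(3/2) - 35*(-1)/9)² = (-(-7/9)^(3/2) - 5*(-7/9))² = (-(-7)*I*√7/27 + 35/9)² = (7*I*√7/27 + 35/9)² = (35/9 + 7*I*√7/27)²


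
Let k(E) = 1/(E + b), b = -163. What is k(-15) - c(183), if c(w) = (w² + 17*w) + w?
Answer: -6547375/178 ≈ -36783.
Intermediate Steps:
c(w) = w² + 18*w
k(E) = 1/(-163 + E) (k(E) = 1/(E - 163) = 1/(-163 + E))
k(-15) - c(183) = 1/(-163 - 15) - 183*(18 + 183) = 1/(-178) - 183*201 = -1/178 - 1*36783 = -1/178 - 36783 = -6547375/178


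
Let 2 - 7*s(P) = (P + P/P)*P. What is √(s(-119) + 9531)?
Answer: 3*√40971/7 ≈ 86.748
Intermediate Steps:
s(P) = 2/7 - P*(1 + P)/7 (s(P) = 2/7 - (P + P/P)*P/7 = 2/7 - (P + 1)*P/7 = 2/7 - (1 + P)*P/7 = 2/7 - P*(1 + P)/7)
√(s(-119) + 9531) = √((2/7 - ⅐*(-119) - ⅐*(-119)²) + 9531) = √((2/7 + 17 - ⅐*14161) + 9531) = √((2/7 + 17 - 2023) + 9531) = √(-14040/7 + 9531) = √(52677/7) = 3*√40971/7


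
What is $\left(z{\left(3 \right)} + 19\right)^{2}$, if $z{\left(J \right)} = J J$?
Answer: $784$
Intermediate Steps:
$z{\left(J \right)} = J^{2}$
$\left(z{\left(3 \right)} + 19\right)^{2} = \left(3^{2} + 19\right)^{2} = \left(9 + 19\right)^{2} = 28^{2} = 784$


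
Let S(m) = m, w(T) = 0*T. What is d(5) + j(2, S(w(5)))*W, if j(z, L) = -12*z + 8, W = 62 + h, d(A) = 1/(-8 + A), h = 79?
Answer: -6769/3 ≈ -2256.3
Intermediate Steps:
w(T) = 0
W = 141 (W = 62 + 79 = 141)
j(z, L) = 8 - 12*z
d(5) + j(2, S(w(5)))*W = 1/(-8 + 5) + (8 - 12*2)*141 = 1/(-3) + (8 - 24)*141 = -⅓ - 16*141 = -⅓ - 2256 = -6769/3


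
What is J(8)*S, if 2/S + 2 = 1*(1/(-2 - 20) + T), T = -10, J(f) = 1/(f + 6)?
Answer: -22/1855 ≈ -0.011860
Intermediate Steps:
J(f) = 1/(6 + f)
S = -44/265 (S = 2/(-2 + 1*(1/(-2 - 20) - 10)) = 2/(-2 + 1*(1/(-22) - 10)) = 2/(-2 + 1*(-1/22 - 10)) = 2/(-2 + 1*(-221/22)) = 2/(-2 - 221/22) = 2/(-265/22) = 2*(-22/265) = -44/265 ≈ -0.16604)
J(8)*S = -44/265/(6 + 8) = -44/265/14 = (1/14)*(-44/265) = -22/1855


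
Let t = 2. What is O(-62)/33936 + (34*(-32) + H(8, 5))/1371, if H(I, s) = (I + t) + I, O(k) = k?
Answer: -2022029/2584792 ≈ -0.78228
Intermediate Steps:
H(I, s) = 2 + 2*I (H(I, s) = (I + 2) + I = (2 + I) + I = 2 + 2*I)
O(-62)/33936 + (34*(-32) + H(8, 5))/1371 = -62/33936 + (34*(-32) + (2 + 2*8))/1371 = -62*1/33936 + (-1088 + (2 + 16))*(1/1371) = -31/16968 + (-1088 + 18)*(1/1371) = -31/16968 - 1070*1/1371 = -31/16968 - 1070/1371 = -2022029/2584792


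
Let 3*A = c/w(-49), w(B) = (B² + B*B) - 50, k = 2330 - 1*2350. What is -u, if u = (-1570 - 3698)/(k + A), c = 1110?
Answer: -12516768/47335 ≈ -264.43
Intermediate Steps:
k = -20 (k = 2330 - 2350 = -20)
w(B) = -50 + 2*B² (w(B) = (B² + B²) - 50 = 2*B² - 50 = -50 + 2*B²)
A = 185/2376 (A = (1110/(-50 + 2*(-49)²))/3 = (1110/(-50 + 2*2401))/3 = (1110/(-50 + 4802))/3 = (1110/4752)/3 = (1110*(1/4752))/3 = (⅓)*(185/792) = 185/2376 ≈ 0.077862)
u = 12516768/47335 (u = (-1570 - 3698)/(-20 + 185/2376) = -5268/(-47335/2376) = -5268*(-2376/47335) = 12516768/47335 ≈ 264.43)
-u = -1*12516768/47335 = -12516768/47335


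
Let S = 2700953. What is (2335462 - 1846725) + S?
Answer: 3189690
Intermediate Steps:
(2335462 - 1846725) + S = (2335462 - 1846725) + 2700953 = 488737 + 2700953 = 3189690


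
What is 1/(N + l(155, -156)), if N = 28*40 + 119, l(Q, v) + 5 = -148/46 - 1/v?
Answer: 3588/4416071 ≈ 0.00081249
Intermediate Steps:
l(Q, v) = -189/23 - 1/v (l(Q, v) = -5 + (-148/46 - 1/v) = -5 + (-148*1/46 - 1/v) = -5 + (-74/23 - 1/v) = -189/23 - 1/v)
N = 1239 (N = 1120 + 119 = 1239)
1/(N + l(155, -156)) = 1/(1239 + (-189/23 - 1/(-156))) = 1/(1239 + (-189/23 - 1*(-1/156))) = 1/(1239 + (-189/23 + 1/156)) = 1/(1239 - 29461/3588) = 1/(4416071/3588) = 3588/4416071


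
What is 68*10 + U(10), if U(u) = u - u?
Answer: 680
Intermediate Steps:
U(u) = 0
68*10 + U(10) = 68*10 + 0 = 680 + 0 = 680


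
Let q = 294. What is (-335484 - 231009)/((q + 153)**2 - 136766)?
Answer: -566493/63043 ≈ -8.9858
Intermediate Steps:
(-335484 - 231009)/((q + 153)**2 - 136766) = (-335484 - 231009)/((294 + 153)**2 - 136766) = -566493/(447**2 - 136766) = -566493/(199809 - 136766) = -566493/63043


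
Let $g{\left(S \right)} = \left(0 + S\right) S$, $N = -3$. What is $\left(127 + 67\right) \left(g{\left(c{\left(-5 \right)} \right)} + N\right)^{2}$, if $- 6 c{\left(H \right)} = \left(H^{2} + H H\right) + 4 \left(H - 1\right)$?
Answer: $\frac{3911816}{81} \approx 48294.0$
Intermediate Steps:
$c{\left(H \right)} = \frac{2}{3} - \frac{2 H}{3} - \frac{H^{2}}{3}$ ($c{\left(H \right)} = - \frac{\left(H^{2} + H H\right) + 4 \left(H - 1\right)}{6} = - \frac{\left(H^{2} + H^{2}\right) + 4 \left(-1 + H\right)}{6} = - \frac{2 H^{2} + \left(-4 + 4 H\right)}{6} = - \frac{-4 + 2 H^{2} + 4 H}{6} = \frac{2}{3} - \frac{2 H}{3} - \frac{H^{2}}{3}$)
$g{\left(S \right)} = S^{2}$ ($g{\left(S \right)} = S S = S^{2}$)
$\left(127 + 67\right) \left(g{\left(c{\left(-5 \right)} \right)} + N\right)^{2} = \left(127 + 67\right) \left(\left(\frac{2}{3} - - \frac{10}{3} - \frac{\left(-5\right)^{2}}{3}\right)^{2} - 3\right)^{2} = 194 \left(\left(\frac{2}{3} + \frac{10}{3} - \frac{25}{3}\right)^{2} - 3\right)^{2} = 194 \left(\left(- \frac{13}{3}\right)^{2} - 3\right)^{2} = 194 \left(\frac{169}{9} - 3\right)^{2} = 194 \left(\frac{142}{9}\right)^{2} = 194 \cdot \frac{20164}{81} = \frac{3911816}{81}$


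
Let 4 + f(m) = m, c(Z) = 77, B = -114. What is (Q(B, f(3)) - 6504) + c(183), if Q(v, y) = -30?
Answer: -6457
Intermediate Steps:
f(m) = -4 + m
(Q(B, f(3)) - 6504) + c(183) = (-30 - 6504) + 77 = -6534 + 77 = -6457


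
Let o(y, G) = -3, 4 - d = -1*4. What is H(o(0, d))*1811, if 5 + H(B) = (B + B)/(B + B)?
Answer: -7244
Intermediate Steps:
d = 8 (d = 4 - (-1)*4 = 4 - 1*(-4) = 4 + 4 = 8)
H(B) = -4 (H(B) = -5 + (B + B)/(B + B) = -5 + (2*B)/((2*B)) = -5 + (2*B)*(1/(2*B)) = -5 + 1 = -4)
H(o(0, d))*1811 = -4*1811 = -7244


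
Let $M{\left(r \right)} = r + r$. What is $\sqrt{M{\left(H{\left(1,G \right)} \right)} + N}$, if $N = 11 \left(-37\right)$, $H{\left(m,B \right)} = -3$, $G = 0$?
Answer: $i \sqrt{413} \approx 20.322 i$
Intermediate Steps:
$N = -407$
$M{\left(r \right)} = 2 r$
$\sqrt{M{\left(H{\left(1,G \right)} \right)} + N} = \sqrt{2 \left(-3\right) - 407} = \sqrt{-6 - 407} = \sqrt{-413} = i \sqrt{413}$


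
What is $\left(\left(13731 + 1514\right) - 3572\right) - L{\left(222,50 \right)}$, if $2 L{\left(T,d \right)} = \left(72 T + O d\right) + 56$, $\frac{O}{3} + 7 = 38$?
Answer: $1328$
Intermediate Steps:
$O = 93$ ($O = -21 + 3 \cdot 38 = -21 + 114 = 93$)
$L{\left(T,d \right)} = 28 + 36 T + \frac{93 d}{2}$ ($L{\left(T,d \right)} = \frac{\left(72 T + 93 d\right) + 56}{2} = \frac{56 + 72 T + 93 d}{2} = 28 + 36 T + \frac{93 d}{2}$)
$\left(\left(13731 + 1514\right) - 3572\right) - L{\left(222,50 \right)} = \left(\left(13731 + 1514\right) - 3572\right) - \left(28 + 36 \cdot 222 + \frac{93}{2} \cdot 50\right) = \left(15245 - 3572\right) - \left(28 + 7992 + 2325\right) = 11673 - 10345 = 1328$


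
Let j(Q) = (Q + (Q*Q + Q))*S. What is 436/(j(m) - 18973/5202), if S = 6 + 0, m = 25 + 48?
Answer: 2268072/170866727 ≈ 0.013274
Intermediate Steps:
m = 73
S = 6
j(Q) = 6*Q² + 12*Q (j(Q) = (Q + (Q*Q + Q))*6 = (Q + (Q² + Q))*6 = (Q + (Q + Q²))*6 = (Q² + 2*Q)*6 = 6*Q² + 12*Q)
436/(j(m) - 18973/5202) = 436/(6*73*(2 + 73) - 18973/5202) = 436/(6*73*75 - 18973*1/5202) = 436/(32850 - 18973/5202) = 436/(170866727/5202) = 436*(5202/170866727) = 2268072/170866727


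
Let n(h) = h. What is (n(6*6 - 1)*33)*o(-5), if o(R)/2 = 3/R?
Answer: -1386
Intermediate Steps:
o(R) = 6/R (o(R) = 2*(3/R) = 6/R)
(n(6*6 - 1)*33)*o(-5) = ((6*6 - 1)*33)*(6/(-5)) = ((36 - 1)*33)*(6*(-1/5)) = (35*33)*(-6/5) = 1155*(-6/5) = -1386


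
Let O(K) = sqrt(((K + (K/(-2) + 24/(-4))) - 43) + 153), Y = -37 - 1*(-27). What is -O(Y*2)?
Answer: -sqrt(94) ≈ -9.6954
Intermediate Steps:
Y = -10 (Y = -37 + 27 = -10)
O(K) = sqrt(104 + K/2) (O(K) = sqrt(((K + (K*(-1/2) + 24*(-1/4))) - 43) + 153) = sqrt(((K + (-K/2 - 6)) - 43) + 153) = sqrt(((K + (-6 - K/2)) - 43) + 153) = sqrt(((-6 + K/2) - 43) + 153) = sqrt((-49 + K/2) + 153) = sqrt(104 + K/2))
-O(Y*2) = -sqrt(416 + 2*(-10*2))/2 = -sqrt(416 + 2*(-20))/2 = -sqrt(416 - 40)/2 = -sqrt(376)/2 = -2*sqrt(94)/2 = -sqrt(94)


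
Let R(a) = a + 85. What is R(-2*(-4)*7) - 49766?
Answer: -49625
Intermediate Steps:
R(a) = 85 + a
R(-2*(-4)*7) - 49766 = (85 - 2*(-4)*7) - 49766 = (85 + 8*7) - 49766 = (85 + 56) - 49766 = 141 - 49766 = -49625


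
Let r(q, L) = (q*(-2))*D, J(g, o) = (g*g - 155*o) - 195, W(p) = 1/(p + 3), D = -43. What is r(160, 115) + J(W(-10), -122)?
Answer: 1591276/49 ≈ 32475.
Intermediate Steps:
W(p) = 1/(3 + p)
J(g, o) = -195 + g² - 155*o (J(g, o) = (g² - 155*o) - 195 = -195 + g² - 155*o)
r(q, L) = 86*q (r(q, L) = (q*(-2))*(-43) = -2*q*(-43) = 86*q)
r(160, 115) + J(W(-10), -122) = 86*160 + (-195 + (1/(3 - 10))² - 155*(-122)) = 13760 + (-195 + (1/(-7))² + 18910) = 13760 + (-195 + (-⅐)² + 18910) = 13760 + (-195 + 1/49 + 18910) = 13760 + 917036/49 = 1591276/49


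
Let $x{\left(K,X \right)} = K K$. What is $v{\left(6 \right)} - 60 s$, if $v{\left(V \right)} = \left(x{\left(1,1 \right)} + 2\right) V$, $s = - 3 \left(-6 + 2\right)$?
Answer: $-702$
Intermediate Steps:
$s = 12$ ($s = \left(-3\right) \left(-4\right) = 12$)
$x{\left(K,X \right)} = K^{2}$
$v{\left(V \right)} = 3 V$ ($v{\left(V \right)} = \left(1^{2} + 2\right) V = \left(1 + 2\right) V = 3 V$)
$v{\left(6 \right)} - 60 s = 3 \cdot 6 - 720 = 18 - 720 = -702$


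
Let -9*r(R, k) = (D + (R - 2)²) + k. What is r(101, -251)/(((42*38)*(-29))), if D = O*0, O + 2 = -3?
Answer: 4775/208278 ≈ 0.022926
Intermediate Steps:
O = -5 (O = -2 - 3 = -5)
D = 0 (D = -5*0 = 0)
r(R, k) = -k/9 - (-2 + R)²/9 (r(R, k) = -((0 + (R - 2)²) + k)/9 = -((0 + (-2 + R)²) + k)/9 = -((-2 + R)² + k)/9 = -(k + (-2 + R)²)/9 = -k/9 - (-2 + R)²/9)
r(101, -251)/(((42*38)*(-29))) = (-⅑*(-251) - (-2 + 101)²/9)/(((42*38)*(-29))) = (251/9 - ⅑*99²)/((1596*(-29))) = (251/9 - ⅑*9801)/(-46284) = (251/9 - 1089)*(-1/46284) = -9550/9*(-1/46284) = 4775/208278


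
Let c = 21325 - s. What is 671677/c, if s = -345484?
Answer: 671677/366809 ≈ 1.8311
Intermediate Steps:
c = 366809 (c = 21325 - 1*(-345484) = 21325 + 345484 = 366809)
671677/c = 671677/366809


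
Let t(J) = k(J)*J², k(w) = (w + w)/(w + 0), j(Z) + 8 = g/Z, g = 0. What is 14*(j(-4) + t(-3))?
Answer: 140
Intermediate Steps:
j(Z) = -8 (j(Z) = -8 + 0/Z = -8 + 0 = -8)
k(w) = 2 (k(w) = (2*w)/w = 2)
t(J) = 2*J²
14*(j(-4) + t(-3)) = 14*(-8 + 2*(-3)²) = 14*(-8 + 2*9) = 14*(-8 + 18) = 14*10 = 140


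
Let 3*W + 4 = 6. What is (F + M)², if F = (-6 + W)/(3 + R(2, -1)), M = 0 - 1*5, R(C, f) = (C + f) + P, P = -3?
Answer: 961/9 ≈ 106.78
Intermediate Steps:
W = ⅔ (W = -4/3 + (⅓)*6 = -4/3 + 2 = ⅔ ≈ 0.66667)
R(C, f) = -3 + C + f (R(C, f) = (C + f) - 3 = -3 + C + f)
M = -5 (M = 0 - 5 = -5)
F = -16/3 (F = (-6 + ⅔)/(3 + (-3 + 2 - 1)) = -16/(3*(3 - 2)) = -16/3/1 = -16/3*1 = -16/3 ≈ -5.3333)
(F + M)² = (-16/3 - 5)² = (-31/3)² = 961/9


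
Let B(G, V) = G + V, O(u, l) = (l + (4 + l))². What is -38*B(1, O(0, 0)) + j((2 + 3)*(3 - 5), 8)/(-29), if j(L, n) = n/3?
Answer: -56210/87 ≈ -646.09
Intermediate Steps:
j(L, n) = n/3 (j(L, n) = n*(⅓) = n/3)
O(u, l) = (4 + 2*l)²
-38*B(1, O(0, 0)) + j((2 + 3)*(3 - 5), 8)/(-29) = -38*(1 + 4*(2 + 0)²) + ((⅓)*8)/(-29) = -38*(1 + 4*2²) + (8/3)*(-1/29) = -38*(1 + 4*4) - 8/87 = -38*(1 + 16) - 8/87 = -38*17 - 8/87 = -646 - 8/87 = -56210/87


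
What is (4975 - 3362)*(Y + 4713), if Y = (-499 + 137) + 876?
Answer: 8431151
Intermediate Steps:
Y = 514 (Y = -362 + 876 = 514)
(4975 - 3362)*(Y + 4713) = (4975 - 3362)*(514 + 4713) = 1613*5227 = 8431151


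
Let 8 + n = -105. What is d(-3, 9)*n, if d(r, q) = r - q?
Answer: 1356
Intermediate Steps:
n = -113 (n = -8 - 105 = -113)
d(-3, 9)*n = (-3 - 1*9)*(-113) = (-3 - 9)*(-113) = -12*(-113) = 1356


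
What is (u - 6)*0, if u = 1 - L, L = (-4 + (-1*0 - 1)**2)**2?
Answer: 0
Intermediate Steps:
L = 9 (L = (-4 + (0 - 1)**2)**2 = (-4 + (-1)**2)**2 = (-4 + 1)**2 = (-3)**2 = 9)
u = -8 (u = 1 - 1*9 = 1 - 9 = -8)
(u - 6)*0 = (-8 - 6)*0 = -14*0 = 0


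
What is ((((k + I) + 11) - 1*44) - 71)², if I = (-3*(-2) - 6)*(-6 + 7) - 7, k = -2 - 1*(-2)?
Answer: 12321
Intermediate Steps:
k = 0 (k = -2 + 2 = 0)
I = -7 (I = (6 - 6)*1 - 7 = 0*1 - 7 = 0 - 7 = -7)
((((k + I) + 11) - 1*44) - 71)² = ((((0 - 7) + 11) - 1*44) - 71)² = (((-7 + 11) - 44) - 71)² = ((4 - 44) - 71)² = (-40 - 71)² = (-111)² = 12321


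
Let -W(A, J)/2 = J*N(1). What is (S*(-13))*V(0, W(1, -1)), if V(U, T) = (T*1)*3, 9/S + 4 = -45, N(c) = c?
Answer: 702/49 ≈ 14.327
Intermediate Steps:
S = -9/49 (S = 9/(-4 - 45) = 9/(-49) = 9*(-1/49) = -9/49 ≈ -0.18367)
W(A, J) = -2*J
V(U, T) = 3*T (V(U, T) = T*3 = 3*T)
(S*(-13))*V(0, W(1, -1)) = (-9/49*(-13))*(3*(-2*(-1))) = 117*(3*2)/49 = (117/49)*6 = 702/49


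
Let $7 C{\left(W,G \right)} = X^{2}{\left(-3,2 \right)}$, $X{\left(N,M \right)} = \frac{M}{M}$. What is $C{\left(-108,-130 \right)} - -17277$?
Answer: $\frac{120940}{7} \approx 17277.0$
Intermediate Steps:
$X{\left(N,M \right)} = 1$
$C{\left(W,G \right)} = \frac{1}{7}$ ($C{\left(W,G \right)} = \frac{1^{2}}{7} = \frac{1}{7} \cdot 1 = \frac{1}{7}$)
$C{\left(-108,-130 \right)} - -17277 = \frac{1}{7} - -17277 = \frac{1}{7} + 17277 = \frac{120940}{7}$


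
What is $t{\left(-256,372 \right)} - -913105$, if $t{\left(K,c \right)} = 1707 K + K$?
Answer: $475857$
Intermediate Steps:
$t{\left(K,c \right)} = 1708 K$
$t{\left(-256,372 \right)} - -913105 = 1708 \left(-256\right) - -913105 = -437248 + 913105 = 475857$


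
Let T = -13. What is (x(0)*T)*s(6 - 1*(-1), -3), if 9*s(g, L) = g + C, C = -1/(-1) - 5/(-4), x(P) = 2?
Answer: -481/18 ≈ -26.722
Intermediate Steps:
C = 9/4 (C = -1*(-1) - 5*(-1/4) = 1 + 5/4 = 9/4 ≈ 2.2500)
s(g, L) = 1/4 + g/9 (s(g, L) = (g + 9/4)/9 = (9/4 + g)/9 = 1/4 + g/9)
(x(0)*T)*s(6 - 1*(-1), -3) = (2*(-13))*(1/4 + (6 - 1*(-1))/9) = -26*(1/4 + (6 + 1)/9) = -26*(1/4 + (1/9)*7) = -26*(1/4 + 7/9) = -26*37/36 = -481/18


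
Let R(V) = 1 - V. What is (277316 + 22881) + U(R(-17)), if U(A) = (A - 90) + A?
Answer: 300143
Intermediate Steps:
U(A) = -90 + 2*A (U(A) = (-90 + A) + A = -90 + 2*A)
(277316 + 22881) + U(R(-17)) = (277316 + 22881) + (-90 + 2*(1 - 1*(-17))) = 300197 + (-90 + 2*(1 + 17)) = 300197 + (-90 + 2*18) = 300197 + (-90 + 36) = 300197 - 54 = 300143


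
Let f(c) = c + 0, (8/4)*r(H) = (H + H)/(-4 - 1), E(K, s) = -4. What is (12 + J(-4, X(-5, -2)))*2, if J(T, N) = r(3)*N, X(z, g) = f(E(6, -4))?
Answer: 144/5 ≈ 28.800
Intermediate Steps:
r(H) = -H/5 (r(H) = ((H + H)/(-4 - 1))/2 = ((2*H)/(-5))/2 = ((2*H)*(-1/5))/2 = (-2*H/5)/2 = -H/5)
f(c) = c
X(z, g) = -4
J(T, N) = -3*N/5 (J(T, N) = (-1/5*3)*N = -3*N/5)
(12 + J(-4, X(-5, -2)))*2 = (12 - 3/5*(-4))*2 = (12 + 12/5)*2 = (72/5)*2 = 144/5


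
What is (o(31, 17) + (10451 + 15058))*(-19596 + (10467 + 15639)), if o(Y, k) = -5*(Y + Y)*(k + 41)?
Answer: 49013790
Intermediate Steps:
o(Y, k) = -10*Y*(41 + k) (o(Y, k) = -5*2*Y*(41 + k) = -10*Y*(41 + k))
(o(31, 17) + (10451 + 15058))*(-19596 + (10467 + 15639)) = (-10*31*(41 + 17) + (10451 + 15058))*(-19596 + (10467 + 15639)) = (-10*31*58 + 25509)*(-19596 + 26106) = (-17980 + 25509)*6510 = 7529*6510 = 49013790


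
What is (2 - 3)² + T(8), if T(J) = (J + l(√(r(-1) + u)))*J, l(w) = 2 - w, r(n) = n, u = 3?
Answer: 81 - 8*√2 ≈ 69.686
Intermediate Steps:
T(J) = J*(2 + J - √2) (T(J) = (J + (2 - √(-1 + 3)))*J = (J + (2 - √2))*J = (2 + J - √2)*J = J*(2 + J - √2))
(2 - 3)² + T(8) = (2 - 3)² + 8*(2 + 8 - √2) = (-1)² + 8*(10 - √2) = 1 + (80 - 8*√2) = 81 - 8*√2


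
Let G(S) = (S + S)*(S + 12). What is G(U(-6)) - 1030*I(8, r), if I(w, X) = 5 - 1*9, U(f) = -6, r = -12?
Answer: 4048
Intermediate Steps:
I(w, X) = -4 (I(w, X) = 5 - 9 = -4)
G(S) = 2*S*(12 + S) (G(S) = (2*S)*(12 + S) = 2*S*(12 + S))
G(U(-6)) - 1030*I(8, r) = 2*(-6)*(12 - 6) - 1030*(-4) = 2*(-6)*6 + 4120 = -72 + 4120 = 4048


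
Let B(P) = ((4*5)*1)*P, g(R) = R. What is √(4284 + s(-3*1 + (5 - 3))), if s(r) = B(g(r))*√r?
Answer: 2*√(1071 - 5*I) ≈ 65.452 - 0.15278*I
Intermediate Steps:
B(P) = 20*P (B(P) = (20*1)*P = 20*P)
s(r) = 20*r^(3/2) (s(r) = (20*r)*√r = 20*r^(3/2))
√(4284 + s(-3*1 + (5 - 3))) = √(4284 + 20*(-3*1 + (5 - 3))^(3/2)) = √(4284 + 20*(-3 + 2)^(3/2)) = √(4284 + 20*(-1)^(3/2)) = √(4284 + 20*(-I)) = √(4284 - 20*I)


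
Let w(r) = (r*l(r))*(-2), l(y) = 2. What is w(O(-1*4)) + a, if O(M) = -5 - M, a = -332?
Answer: -328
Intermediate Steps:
w(r) = -4*r (w(r) = (r*2)*(-2) = (2*r)*(-2) = -4*r)
w(O(-1*4)) + a = -4*(-5 - (-1)*4) - 332 = -4*(-5 - 1*(-4)) - 332 = -4*(-5 + 4) - 332 = -4*(-1) - 332 = 4 - 332 = -328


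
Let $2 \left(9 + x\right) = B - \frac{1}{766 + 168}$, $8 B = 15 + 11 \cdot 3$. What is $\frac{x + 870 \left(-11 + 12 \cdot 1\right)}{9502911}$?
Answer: $\frac{1613951}{17751437748} \approx 9.0919 \cdot 10^{-5}$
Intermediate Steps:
$B = 6$ ($B = \frac{15 + 11 \cdot 3}{8} = \frac{15 + 33}{8} = \frac{1}{8} \cdot 48 = 6$)
$x = - \frac{11209}{1868}$ ($x = -9 + \frac{6 - \frac{1}{766 + 168}}{2} = -9 + \frac{6 - \frac{1}{934}}{2} = -9 + \frac{1}{2} \cdot \frac{5603}{934} = -9 + \frac{5603}{1868} = - \frac{11209}{1868} \approx -6.0005$)
$\frac{x + 870 \left(-11 + 12 \cdot 1\right)}{9502911} = \frac{- \frac{11209}{1868} + 870 \left(-11 + 12 \cdot 1\right)}{9502911} = \left(- \frac{11209}{1868} + 870 \left(-11 + 12\right)\right) \frac{1}{9502911} = \left(- \frac{11209}{1868} + 870 \cdot 1\right) \frac{1}{9502911} = \left(- \frac{11209}{1868} + 870\right) \frac{1}{9502911} = \frac{1613951}{1868} \cdot \frac{1}{9502911} = \frac{1613951}{17751437748}$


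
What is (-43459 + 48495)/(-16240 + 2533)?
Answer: -5036/13707 ≈ -0.36740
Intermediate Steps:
(-43459 + 48495)/(-16240 + 2533) = 5036/(-13707) = 5036*(-1/13707) = -5036/13707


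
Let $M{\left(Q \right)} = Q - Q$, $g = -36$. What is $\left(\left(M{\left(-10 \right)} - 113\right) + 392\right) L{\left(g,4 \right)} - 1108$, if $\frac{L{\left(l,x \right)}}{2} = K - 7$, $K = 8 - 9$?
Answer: $-5572$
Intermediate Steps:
$M{\left(Q \right)} = 0$
$K = -1$
$L{\left(l,x \right)} = -16$ ($L{\left(l,x \right)} = 2 \left(-1 - 7\right) = 2 \left(-8\right) = -16$)
$\left(\left(M{\left(-10 \right)} - 113\right) + 392\right) L{\left(g,4 \right)} - 1108 = \left(\left(0 - 113\right) + 392\right) \left(-16\right) - 1108 = \left(-113 + 392\right) \left(-16\right) - 1108 = 279 \left(-16\right) - 1108 = -4464 - 1108 = -5572$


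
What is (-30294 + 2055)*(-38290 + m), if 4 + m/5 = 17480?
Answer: -1386252510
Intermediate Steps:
m = 87380 (m = -20 + 5*17480 = -20 + 87400 = 87380)
(-30294 + 2055)*(-38290 + m) = (-30294 + 2055)*(-38290 + 87380) = -28239*49090 = -1386252510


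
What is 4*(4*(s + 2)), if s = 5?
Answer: 112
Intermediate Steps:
4*(4*(s + 2)) = 4*(4*(5 + 2)) = 4*(4*7) = 4*28 = 112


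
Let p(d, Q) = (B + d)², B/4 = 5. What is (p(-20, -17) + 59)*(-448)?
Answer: -26432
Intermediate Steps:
B = 20 (B = 4*5 = 20)
p(d, Q) = (20 + d)²
(p(-20, -17) + 59)*(-448) = ((20 - 20)² + 59)*(-448) = (0² + 59)*(-448) = (0 + 59)*(-448) = 59*(-448) = -26432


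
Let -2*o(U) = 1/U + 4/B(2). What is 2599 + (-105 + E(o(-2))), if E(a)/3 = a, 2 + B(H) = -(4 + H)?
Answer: 4991/2 ≈ 2495.5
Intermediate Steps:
B(H) = -6 - H (B(H) = -2 - (4 + H) = -2 + (-4 - H) = -6 - H)
o(U) = ¼ - 1/(2*U) (o(U) = -(1/U + 4/(-6 - 1*2))/2 = -(1/U + 4/(-6 - 2))/2 = -(1/U + 4/(-8))/2 = -(1/U + 4*(-⅛))/2 = -(1/U - ½)/2 = -(-½ + 1/U)/2 = ¼ - 1/(2*U))
E(a) = 3*a
2599 + (-105 + E(o(-2))) = 2599 + (-105 + 3*((¼)*(-2 - 2)/(-2))) = 2599 + (-105 + 3*((¼)*(-½)*(-4))) = 2599 + (-105 + 3*(½)) = 2599 + (-105 + 3/2) = 2599 - 207/2 = 4991/2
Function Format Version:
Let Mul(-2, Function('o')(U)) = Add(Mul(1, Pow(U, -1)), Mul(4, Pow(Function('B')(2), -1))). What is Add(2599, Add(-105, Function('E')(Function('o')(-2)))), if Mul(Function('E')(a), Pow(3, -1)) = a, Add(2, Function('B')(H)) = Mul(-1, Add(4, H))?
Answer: Rational(4991, 2) ≈ 2495.5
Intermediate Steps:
Function('B')(H) = Add(-6, Mul(-1, H)) (Function('B')(H) = Add(-2, Mul(-1, Add(4, H))) = Add(-2, Add(-4, Mul(-1, H))) = Add(-6, Mul(-1, H)))
Function('o')(U) = Add(Rational(1, 4), Mul(Rational(-1, 2), Pow(U, -1))) (Function('o')(U) = Mul(Rational(-1, 2), Add(Mul(1, Pow(U, -1)), Mul(4, Pow(Add(-6, Mul(-1, 2)), -1)))) = Mul(Rational(-1, 2), Add(Pow(U, -1), Mul(4, Pow(Add(-6, -2), -1)))) = Mul(Rational(-1, 2), Add(Pow(U, -1), Mul(4, Pow(-8, -1)))) = Mul(Rational(-1, 2), Add(Pow(U, -1), Mul(4, Rational(-1, 8)))) = Mul(Rational(-1, 2), Add(Pow(U, -1), Rational(-1, 2))) = Mul(Rational(-1, 2), Add(Rational(-1, 2), Pow(U, -1))) = Add(Rational(1, 4), Mul(Rational(-1, 2), Pow(U, -1))))
Function('E')(a) = Mul(3, a)
Add(2599, Add(-105, Function('E')(Function('o')(-2)))) = Add(2599, Add(-105, Mul(3, Mul(Rational(1, 4), Pow(-2, -1), Add(-2, -2))))) = Add(2599, Add(-105, Mul(3, Mul(Rational(1, 4), Rational(-1, 2), -4)))) = Add(2599, Add(-105, Mul(3, Rational(1, 2)))) = Add(2599, Add(-105, Rational(3, 2))) = Add(2599, Rational(-207, 2)) = Rational(4991, 2)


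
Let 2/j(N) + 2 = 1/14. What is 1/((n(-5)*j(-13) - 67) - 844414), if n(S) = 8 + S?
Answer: -9/7600357 ≈ -1.1842e-6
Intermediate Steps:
j(N) = -28/27 (j(N) = 2/(-2 + 1/14) = 2/(-27/14) = 2*(-14/27) = -28/27)
1/((n(-5)*j(-13) - 67) - 844414) = 1/(((8 - 5)*(-28/27) - 67) - 844414) = 1/((3*(-28/27) - 67) - 844414) = 1/((-28/9 - 67) - 844414) = 1/(-631/9 - 844414) = 1/(-7600357/9) = -9/7600357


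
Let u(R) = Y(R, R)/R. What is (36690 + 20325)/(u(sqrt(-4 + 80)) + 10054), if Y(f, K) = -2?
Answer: 1210149710/213397267 + 6335*sqrt(19)/213397267 ≈ 5.6710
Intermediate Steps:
u(R) = -2/R
(36690 + 20325)/(u(sqrt(-4 + 80)) + 10054) = (36690 + 20325)/(-2/sqrt(-4 + 80) + 10054) = 57015/(-2*sqrt(19)/38 + 10054) = 57015/(-sqrt(19)/19 + 10054) = 57015/(10054 - sqrt(19)/19)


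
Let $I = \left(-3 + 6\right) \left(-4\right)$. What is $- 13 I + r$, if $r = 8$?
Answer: $164$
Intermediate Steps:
$I = -12$ ($I = 3 \left(-4\right) = -12$)
$- 13 I + r = \left(-13\right) \left(-12\right) + 8 = 156 + 8 = 164$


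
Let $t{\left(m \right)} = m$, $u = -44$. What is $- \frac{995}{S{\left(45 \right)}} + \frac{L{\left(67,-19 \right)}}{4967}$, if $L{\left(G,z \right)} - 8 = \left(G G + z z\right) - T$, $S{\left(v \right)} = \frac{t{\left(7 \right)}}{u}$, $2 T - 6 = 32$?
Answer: $\frac{217489133}{34769} \approx 6255.3$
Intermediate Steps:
$T = 19$ ($T = 3 + \frac{1}{2} \cdot 32 = 3 + 16 = 19$)
$S{\left(v \right)} = - \frac{7}{44}$ ($S{\left(v \right)} = \frac{7}{-44} = 7 \left(- \frac{1}{44}\right) = - \frac{7}{44}$)
$L{\left(G,z \right)} = -11 + G^{2} + z^{2}$ ($L{\left(G,z \right)} = 8 - \left(19 - G G - z z\right) = 8 - \left(19 - G^{2} - z^{2}\right) = 8 + \left(-19 + G^{2} + z^{2}\right) = -11 + G^{2} + z^{2}$)
$- \frac{995}{S{\left(45 \right)}} + \frac{L{\left(67,-19 \right)}}{4967} = - \frac{995}{- \frac{7}{44}} + \frac{-11 + 67^{2} + \left(-19\right)^{2}}{4967} = \left(-995\right) \left(- \frac{44}{7}\right) + \left(-11 + 4489 + 361\right) \frac{1}{4967} = \frac{43780}{7} + 4839 \cdot \frac{1}{4967} = \frac{43780}{7} + \frac{4839}{4967} = \frac{217489133}{34769}$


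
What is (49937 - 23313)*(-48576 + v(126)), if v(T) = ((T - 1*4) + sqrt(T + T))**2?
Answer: -890306560 + 38977536*sqrt(7) ≈ -7.8718e+8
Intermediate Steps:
v(T) = (-4 + T + sqrt(2)*sqrt(T))**2 (v(T) = ((T - 4) + sqrt(2*T))**2 = ((-4 + T) + sqrt(2)*sqrt(T))**2 = (-4 + T + sqrt(2)*sqrt(T))**2)
(49937 - 23313)*(-48576 + v(126)) = (49937 - 23313)*(-48576 + (-4 + 126 + sqrt(2)*sqrt(126))**2) = 26624*(-48576 + (-4 + 126 + sqrt(2)*(3*sqrt(14)))**2) = 26624*(-48576 + (-4 + 126 + 6*sqrt(7))**2) = 26624*(-48576 + (122 + 6*sqrt(7))**2) = -1293287424 + 26624*(122 + 6*sqrt(7))**2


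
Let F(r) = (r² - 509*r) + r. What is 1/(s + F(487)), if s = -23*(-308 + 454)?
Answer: -1/13585 ≈ -7.3611e-5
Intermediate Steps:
s = -3358 (s = -23*146 = -3358)
F(r) = r² - 508*r
1/(s + F(487)) = 1/(-3358 + 487*(-508 + 487)) = 1/(-3358 + 487*(-21)) = 1/(-3358 - 10227) = 1/(-13585) = -1/13585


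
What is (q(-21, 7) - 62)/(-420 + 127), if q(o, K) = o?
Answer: 83/293 ≈ 0.28328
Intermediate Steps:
(q(-21, 7) - 62)/(-420 + 127) = (-21 - 62)/(-420 + 127) = -83/(-293) = -83*(-1/293) = 83/293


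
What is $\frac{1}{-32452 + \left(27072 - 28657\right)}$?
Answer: $- \frac{1}{34037} \approx -2.938 \cdot 10^{-5}$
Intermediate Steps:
$\frac{1}{-32452 + \left(27072 - 28657\right)} = \frac{1}{-32452 - 1585} = \frac{1}{-34037} = - \frac{1}{34037}$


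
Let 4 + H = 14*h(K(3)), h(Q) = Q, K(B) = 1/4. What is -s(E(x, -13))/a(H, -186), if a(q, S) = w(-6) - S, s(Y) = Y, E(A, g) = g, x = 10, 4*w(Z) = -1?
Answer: 52/743 ≈ 0.069987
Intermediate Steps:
K(B) = ¼
w(Z) = -¼ (w(Z) = (¼)*(-1) = -¼)
H = -½ (H = -4 + 14*(¼) = -4 + 7/2 = -½ ≈ -0.50000)
a(q, S) = -¼ - S
-s(E(x, -13))/a(H, -186) = -(-13)/(-¼ - 1*(-186)) = -(-13)/(-¼ + 186) = -(-13)/743/4 = -(-13)*4/743 = -1*(-52/743) = 52/743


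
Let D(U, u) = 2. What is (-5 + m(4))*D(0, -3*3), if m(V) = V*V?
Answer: 22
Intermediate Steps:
m(V) = V**2
(-5 + m(4))*D(0, -3*3) = (-5 + 4**2)*2 = (-5 + 16)*2 = 11*2 = 22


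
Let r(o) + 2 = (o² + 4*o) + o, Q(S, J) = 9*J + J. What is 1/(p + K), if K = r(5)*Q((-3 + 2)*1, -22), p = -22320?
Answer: -1/32880 ≈ -3.0414e-5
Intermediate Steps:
Q(S, J) = 10*J
r(o) = -2 + o² + 5*o (r(o) = -2 + ((o² + 4*o) + o) = -2 + (o² + 5*o) = -2 + o² + 5*o)
K = -10560 (K = (-2 + 5² + 5*5)*(10*(-22)) = (-2 + 25 + 25)*(-220) = 48*(-220) = -10560)
1/(p + K) = 1/(-22320 - 10560) = 1/(-32880) = -1/32880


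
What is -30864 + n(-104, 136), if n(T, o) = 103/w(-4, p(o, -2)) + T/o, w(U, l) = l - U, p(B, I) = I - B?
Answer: -70311685/2278 ≈ -30866.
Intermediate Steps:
n(T, o) = 103/(2 - o) + T/o (n(T, o) = 103/((-2 - o) - 1*(-4)) + T/o = 103/((-2 - o) + 4) + T/o = 103/(2 - o) + T/o)
-30864 + n(-104, 136) = -30864 + (-103/(-2 + 136) - 104/136) = -30864 + (-103/134 - 104*1/136) = -30864 + (-103*1/134 - 13/17) = -30864 + (-103/134 - 13/17) = -30864 - 3493/2278 = -70311685/2278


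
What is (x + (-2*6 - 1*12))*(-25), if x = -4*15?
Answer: 2100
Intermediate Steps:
x = -60
(x + (-2*6 - 1*12))*(-25) = (-60 + (-2*6 - 1*12))*(-25) = (-60 + (-12 - 12))*(-25) = (-60 - 24)*(-25) = -84*(-25) = 2100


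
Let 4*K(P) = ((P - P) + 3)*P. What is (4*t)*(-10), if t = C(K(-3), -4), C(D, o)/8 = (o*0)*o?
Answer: 0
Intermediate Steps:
K(P) = 3*P/4 (K(P) = (((P - P) + 3)*P)/4 = ((0 + 3)*P)/4 = (3*P)/4 = 3*P/4)
C(D, o) = 0 (C(D, o) = 8*((o*0)*o) = 8*(0*o) = 8*0 = 0)
t = 0
(4*t)*(-10) = (4*0)*(-10) = 0*(-10) = 0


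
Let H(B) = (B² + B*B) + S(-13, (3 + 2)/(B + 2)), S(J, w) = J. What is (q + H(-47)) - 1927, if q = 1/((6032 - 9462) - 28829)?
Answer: 79937801/32259 ≈ 2478.0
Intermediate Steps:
H(B) = -13 + 2*B² (H(B) = (B² + B*B) - 13 = (B² + B²) - 13 = 2*B² - 13 = -13 + 2*B²)
q = -1/32259 (q = 1/(-3430 - 28829) = 1/(-32259) = -1/32259 ≈ -3.0999e-5)
(q + H(-47)) - 1927 = (-1/32259 + (-13 + 2*(-47)²)) - 1927 = (-1/32259 + (-13 + 2*2209)) - 1927 = (-1/32259 + (-13 + 4418)) - 1927 = (-1/32259 + 4405) - 1927 = 142100894/32259 - 1927 = 79937801/32259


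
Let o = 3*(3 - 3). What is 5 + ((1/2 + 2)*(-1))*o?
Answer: 5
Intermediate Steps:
o = 0 (o = 3*0 = 0)
5 + ((1/2 + 2)*(-1))*o = 5 + ((1/2 + 2)*(-1))*0 = 5 + ((½ + 2)*(-1))*0 = 5 + ((5/2)*(-1))*0 = 5 - 5/2*0 = 5 + 0 = 5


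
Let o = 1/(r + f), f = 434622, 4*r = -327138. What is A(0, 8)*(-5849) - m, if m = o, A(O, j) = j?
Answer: -33019944602/705675 ≈ -46792.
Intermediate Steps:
r = -163569/2 (r = (¼)*(-327138) = -163569/2 ≈ -81785.)
o = 2/705675 (o = 1/(-163569/2 + 434622) = 1/(705675/2) = 2/705675 ≈ 2.8342e-6)
m = 2/705675 ≈ 2.8342e-6
A(0, 8)*(-5849) - m = 8*(-5849) - 1*2/705675 = -46792 - 2/705675 = -33019944602/705675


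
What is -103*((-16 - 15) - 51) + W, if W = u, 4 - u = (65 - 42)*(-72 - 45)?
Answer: 11141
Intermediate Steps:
u = 2695 (u = 4 - (65 - 42)*(-72 - 45) = 4 - 23*(-117) = 4 - 1*(-2691) = 4 + 2691 = 2695)
W = 2695
-103*((-16 - 15) - 51) + W = -103*((-16 - 15) - 51) + 2695 = -103*(-31 - 51) + 2695 = -103*(-82) + 2695 = 8446 + 2695 = 11141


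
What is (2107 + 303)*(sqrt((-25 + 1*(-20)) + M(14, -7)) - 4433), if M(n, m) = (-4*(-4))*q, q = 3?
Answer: -10683530 + 2410*sqrt(3) ≈ -1.0679e+7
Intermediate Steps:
M(n, m) = 48 (M(n, m) = -4*(-4)*3 = 16*3 = 48)
(2107 + 303)*(sqrt((-25 + 1*(-20)) + M(14, -7)) - 4433) = (2107 + 303)*(sqrt((-25 + 1*(-20)) + 48) - 4433) = 2410*(sqrt((-25 - 20) + 48) - 4433) = 2410*(sqrt(-45 + 48) - 4433) = 2410*(sqrt(3) - 4433) = 2410*(-4433 + sqrt(3)) = -10683530 + 2410*sqrt(3)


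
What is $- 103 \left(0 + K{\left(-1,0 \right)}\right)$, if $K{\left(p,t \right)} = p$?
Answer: $103$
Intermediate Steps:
$- 103 \left(0 + K{\left(-1,0 \right)}\right) = - 103 \left(0 - 1\right) = \left(-103\right) \left(-1\right) = 103$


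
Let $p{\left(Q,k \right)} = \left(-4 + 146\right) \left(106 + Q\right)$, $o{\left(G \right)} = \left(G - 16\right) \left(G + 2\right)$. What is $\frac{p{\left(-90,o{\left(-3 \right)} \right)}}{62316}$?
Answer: $\frac{568}{15579} \approx 0.036459$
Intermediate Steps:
$o{\left(G \right)} = \left(-16 + G\right) \left(2 + G\right)$
$p{\left(Q,k \right)} = 15052 + 142 Q$ ($p{\left(Q,k \right)} = 142 \left(106 + Q\right) = 15052 + 142 Q$)
$\frac{p{\left(-90,o{\left(-3 \right)} \right)}}{62316} = \frac{15052 + 142 \left(-90\right)}{62316} = \left(15052 - 12780\right) \frac{1}{62316} = 2272 \cdot \frac{1}{62316} = \frac{568}{15579}$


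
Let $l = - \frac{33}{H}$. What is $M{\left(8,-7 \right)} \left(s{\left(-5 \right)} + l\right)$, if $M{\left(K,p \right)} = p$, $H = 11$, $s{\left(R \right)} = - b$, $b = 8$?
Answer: $77$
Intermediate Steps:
$s{\left(R \right)} = -8$ ($s{\left(R \right)} = \left(-1\right) 8 = -8$)
$l = -3$ ($l = - \frac{33}{11} = \left(-33\right) \frac{1}{11} = -3$)
$M{\left(8,-7 \right)} \left(s{\left(-5 \right)} + l\right) = - 7 \left(-8 - 3\right) = \left(-7\right) \left(-11\right) = 77$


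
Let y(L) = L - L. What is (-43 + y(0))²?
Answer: 1849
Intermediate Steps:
y(L) = 0
(-43 + y(0))² = (-43 + 0)² = (-43)² = 1849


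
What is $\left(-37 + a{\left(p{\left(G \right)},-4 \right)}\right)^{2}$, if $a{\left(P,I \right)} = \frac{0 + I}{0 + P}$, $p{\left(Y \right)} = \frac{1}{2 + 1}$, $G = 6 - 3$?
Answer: $2401$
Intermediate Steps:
$G = 3$
$p{\left(Y \right)} = \frac{1}{3}$
$a{\left(P,I \right)} = \frac{I}{P}$
$\left(-37 + a{\left(p{\left(G \right)},-4 \right)}\right)^{2} = \left(-37 - 4 \frac{1}{\frac{1}{3}}\right)^{2} = \left(-37 - 12\right)^{2} = \left(-49\right)^{2} = 2401$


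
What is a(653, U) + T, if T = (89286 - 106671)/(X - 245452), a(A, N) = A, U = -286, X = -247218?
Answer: 3386641/5186 ≈ 653.04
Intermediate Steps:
T = 183/5186 (T = (89286 - 106671)/(-247218 - 245452) = -17385/(-492670) = -17385*(-1/492670) = 183/5186 ≈ 0.035287)
a(653, U) + T = 653 + 183/5186 = 3386641/5186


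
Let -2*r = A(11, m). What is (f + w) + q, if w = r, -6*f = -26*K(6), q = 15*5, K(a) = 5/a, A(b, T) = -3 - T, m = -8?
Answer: 685/9 ≈ 76.111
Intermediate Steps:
q = 75
r = -5/2 (r = -(-3 - 1*(-8))/2 = -(-3 + 8)/2 = -½*5 = -5/2 ≈ -2.5000)
f = 65/18 (f = -(-13)*5/6/3 = -(-13)*5*(⅙)/3 = -(-13)*5/(3*6) = -⅙*(-65/3) = 65/18 ≈ 3.6111)
w = -5/2 ≈ -2.5000
(f + w) + q = (65/18 - 5/2) + 75 = 10/9 + 75 = 685/9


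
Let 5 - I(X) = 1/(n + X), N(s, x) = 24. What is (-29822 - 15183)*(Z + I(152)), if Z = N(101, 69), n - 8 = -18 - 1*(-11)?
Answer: -199642180/153 ≈ -1.3049e+6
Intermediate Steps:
n = 1 (n = 8 + (-18 - 1*(-11)) = 8 + (-18 + 11) = 8 - 7 = 1)
Z = 24
I(X) = 5 - 1/(1 + X)
(-29822 - 15183)*(Z + I(152)) = (-29822 - 15183)*(24 + (4 + 5*152)/(1 + 152)) = -45005*(24 + (4 + 760)/153) = -45005*(24 + (1/153)*764) = -45005*(24 + 764/153) = -45005*4436/153 = -199642180/153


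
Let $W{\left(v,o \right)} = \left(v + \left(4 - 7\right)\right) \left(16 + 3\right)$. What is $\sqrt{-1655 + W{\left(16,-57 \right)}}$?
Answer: $8 i \sqrt{22} \approx 37.523 i$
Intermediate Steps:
$W{\left(v,o \right)} = -57 + 19 v$ ($W{\left(v,o \right)} = \left(v + \left(4 - 7\right)\right) 19 = \left(v - 3\right) 19 = \left(-3 + v\right) 19 = -57 + 19 v$)
$\sqrt{-1655 + W{\left(16,-57 \right)}} = \sqrt{-1655 + \left(-57 + 19 \cdot 16\right)} = \sqrt{-1655 + \left(-57 + 304\right)} = \sqrt{-1655 + 247} = \sqrt{-1408} = 8 i \sqrt{22}$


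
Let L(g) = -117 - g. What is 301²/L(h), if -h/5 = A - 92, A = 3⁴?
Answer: -2107/4 ≈ -526.75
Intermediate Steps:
A = 81
h = 55 (h = -5*(81 - 92) = -5*(-11) = 55)
301²/L(h) = 301²/(-117 - 1*55) = 90601/(-117 - 55) = 90601/(-172) = 90601*(-1/172) = -2107/4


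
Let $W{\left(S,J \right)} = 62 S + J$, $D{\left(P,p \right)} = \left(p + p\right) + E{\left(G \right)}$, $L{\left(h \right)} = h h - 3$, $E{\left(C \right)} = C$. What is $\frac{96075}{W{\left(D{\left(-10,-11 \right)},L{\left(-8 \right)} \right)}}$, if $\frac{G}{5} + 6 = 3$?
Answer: $- \frac{13725}{319} \approx -43.025$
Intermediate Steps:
$G = -15$ ($G = -30 + 5 \cdot 3 = -30 + 15 = -15$)
$L{\left(h \right)} = -3 + h^{2}$ ($L{\left(h \right)} = h^{2} - 3 = -3 + h^{2}$)
$D{\left(P,p \right)} = -15 + 2 p$ ($D{\left(P,p \right)} = \left(p + p\right) - 15 = 2 p - 15 = -15 + 2 p$)
$W{\left(S,J \right)} = J + 62 S$
$\frac{96075}{W{\left(D{\left(-10,-11 \right)},L{\left(-8 \right)} \right)}} = \frac{96075}{\left(-3 + \left(-8\right)^{2}\right) + 62 \left(-15 + 2 \left(-11\right)\right)} = \frac{96075}{\left(-3 + 64\right) + 62 \left(-15 - 22\right)} = \frac{96075}{61 + 62 \left(-37\right)} = \frac{96075}{61 - 2294} = \frac{96075}{-2233} = 96075 \left(- \frac{1}{2233}\right) = - \frac{13725}{319}$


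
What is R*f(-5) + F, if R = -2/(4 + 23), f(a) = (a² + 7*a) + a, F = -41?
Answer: -359/9 ≈ -39.889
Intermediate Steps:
f(a) = a² + 8*a
R = -2/27 ≈ -0.074074
R*f(-5) + F = -(-10)*(8 - 5)/27 - 41 = -(-10)*3/27 - 41 = -2/27*(-15) - 41 = 10/9 - 41 = -359/9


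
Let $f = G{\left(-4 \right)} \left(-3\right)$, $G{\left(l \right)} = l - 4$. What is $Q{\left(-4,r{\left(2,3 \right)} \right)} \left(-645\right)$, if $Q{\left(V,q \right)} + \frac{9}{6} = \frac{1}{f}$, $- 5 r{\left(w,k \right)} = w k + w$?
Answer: $\frac{7525}{8} \approx 940.63$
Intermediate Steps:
$G{\left(l \right)} = -4 + l$
$f = 24$ ($f = \left(-4 - 4\right) \left(-3\right) = \left(-8\right) \left(-3\right) = 24$)
$r{\left(w,k \right)} = - \frac{w}{5} - \frac{k w}{5}$ ($r{\left(w,k \right)} = - \frac{w k + w}{5} = - \frac{k w + w}{5} = - \frac{w + k w}{5} = - \frac{w}{5} - \frac{k w}{5}$)
$Q{\left(V,q \right)} = - \frac{35}{24}$ ($Q{\left(V,q \right)} = - \frac{3}{2} + \frac{1}{24} = - \frac{35}{24}$)
$Q{\left(-4,r{\left(2,3 \right)} \right)} \left(-645\right) = \left(- \frac{35}{24}\right) \left(-645\right) = \frac{7525}{8}$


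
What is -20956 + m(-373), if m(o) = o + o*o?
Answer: 117800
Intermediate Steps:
m(o) = o + o²
-20956 + m(-373) = -20956 - 373*(1 - 373) = -20956 - 373*(-372) = -20956 + 138756 = 117800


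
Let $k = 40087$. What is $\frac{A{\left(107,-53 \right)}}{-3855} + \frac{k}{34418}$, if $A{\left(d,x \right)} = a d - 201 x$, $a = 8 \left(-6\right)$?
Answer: $- \frac{11782907}{44227130} \approx -0.26642$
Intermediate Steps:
$a = -48$
$A{\left(d,x \right)} = - 201 x - 48 d$ ($A{\left(d,x \right)} = - 48 d - 201 x = - 201 x - 48 d$)
$\frac{A{\left(107,-53 \right)}}{-3855} + \frac{k}{34418} = \frac{\left(-201\right) \left(-53\right) - 5136}{-3855} + \frac{40087}{34418} = \left(10653 - 5136\right) \left(- \frac{1}{3855}\right) + 40087 \cdot \frac{1}{34418} = 5517 \left(- \frac{1}{3855}\right) + \frac{40087}{34418} = - \frac{1839}{1285} + \frac{40087}{34418} = - \frac{11782907}{44227130}$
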